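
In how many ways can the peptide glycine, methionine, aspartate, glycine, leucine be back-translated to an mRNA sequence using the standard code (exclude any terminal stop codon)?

Gly: 4 codons.
Met: 1 codon.
Asp: 2 codons.
Gly: 4 codons.
Leu: 6 codons.
4 × 1 × 2 × 4 × 6 = 192.

192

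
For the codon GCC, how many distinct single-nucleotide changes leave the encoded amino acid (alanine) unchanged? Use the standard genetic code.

3

Position 1: none → 0 synonymous.
Position 2: none → 0 synonymous.
Position 3: GCU, GCA, GCG → 3 synonymous.
Total: 0 + 0 + 3 = 3.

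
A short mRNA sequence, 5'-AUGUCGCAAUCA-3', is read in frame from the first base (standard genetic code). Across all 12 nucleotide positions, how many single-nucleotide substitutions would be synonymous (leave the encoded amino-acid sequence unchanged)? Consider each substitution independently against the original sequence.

7

Codon 1 (AUG, Met): 0 synonymous substitutions.
Codon 2 (UCG, Ser): 3 synonymous substitutions.
Codon 3 (CAA, Gln): 1 synonymous substitution.
Codon 4 (UCA, Ser): 3 synonymous substitutions.
Total: 0 + 3 + 1 + 3 = 7.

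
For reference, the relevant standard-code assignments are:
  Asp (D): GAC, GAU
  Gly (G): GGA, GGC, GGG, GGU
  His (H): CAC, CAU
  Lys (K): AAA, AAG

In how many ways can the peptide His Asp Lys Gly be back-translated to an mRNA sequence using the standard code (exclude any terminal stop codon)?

32

His: 2 codons.
Asp: 2 codons.
Lys: 2 codons.
Gly: 4 codons.
2 × 2 × 2 × 4 = 32.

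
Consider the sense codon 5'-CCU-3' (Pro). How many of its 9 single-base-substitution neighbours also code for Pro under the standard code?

3

Position 1: none → 0 synonymous.
Position 2: none → 0 synonymous.
Position 3: CCC, CCA, CCG → 3 synonymous.
Total: 0 + 0 + 3 = 3.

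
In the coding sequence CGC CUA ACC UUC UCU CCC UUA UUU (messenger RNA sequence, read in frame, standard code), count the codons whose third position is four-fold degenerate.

Codon 1 CGC (Arg): third position 4-fold.
Codon 2 CUA (Leu): third position 4-fold.
Codon 3 ACC (Thr): third position 4-fold.
Codon 4 UUC (Phe): third position 2-fold.
Codon 5 UCU (Ser): third position 4-fold.
Codon 6 CCC (Pro): third position 4-fold.
Codon 7 UUA (Leu): third position 2-fold.
Codon 8 UUU (Phe): third position 2-fold.
Four-fold degenerate third positions: 5.

5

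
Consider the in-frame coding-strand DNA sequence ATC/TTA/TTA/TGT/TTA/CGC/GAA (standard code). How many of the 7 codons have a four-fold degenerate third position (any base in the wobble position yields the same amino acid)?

1

Codon 1 ATC (Ile): third position 3-fold.
Codon 2 TTA (Leu): third position 2-fold.
Codon 3 TTA (Leu): third position 2-fold.
Codon 4 TGT (Cys): third position 2-fold.
Codon 5 TTA (Leu): third position 2-fold.
Codon 6 CGC (Arg): third position 4-fold.
Codon 7 GAA (Glu): third position 2-fold.
Four-fold degenerate third positions: 1.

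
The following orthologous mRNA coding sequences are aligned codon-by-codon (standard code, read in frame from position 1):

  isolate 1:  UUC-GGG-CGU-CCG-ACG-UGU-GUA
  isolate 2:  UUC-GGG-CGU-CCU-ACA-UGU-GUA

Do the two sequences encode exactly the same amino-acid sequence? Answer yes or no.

Codon 1: UUC Phe / UUC Phe — identical.
Codon 2: GGG Gly / GGG Gly — identical.
Codon 3: CGU Arg / CGU Arg — identical.
Codon 4: CCG Pro / CCU Pro — synonymous.
Codon 5: ACG Thr / ACA Thr — synonymous.
Codon 6: UGU Cys / UGU Cys — identical.
Codon 7: GUA Val / GUA Val — identical.
Nonsynonymous differences: 0 → same protein.

yes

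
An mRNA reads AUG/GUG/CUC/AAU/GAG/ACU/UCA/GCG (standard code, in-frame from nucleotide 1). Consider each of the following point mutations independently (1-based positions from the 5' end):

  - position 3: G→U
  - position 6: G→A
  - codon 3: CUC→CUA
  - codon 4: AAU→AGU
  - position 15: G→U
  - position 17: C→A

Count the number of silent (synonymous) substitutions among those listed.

Codon 1: AUG (Met) → AUU (Ile) — missense.
Codon 2: GUG (Val) → GUA (Val) — synonymous.
Codon 3: CUC (Leu) → CUA (Leu) — synonymous.
Codon 4: AAU (Asn) → AGU (Ser) — missense.
Codon 5: GAG (Glu) → GAU (Asp) — missense.
Codon 6: ACU (Thr) → AAU (Asn) — missense.
Synonymous: 2 of 6.

2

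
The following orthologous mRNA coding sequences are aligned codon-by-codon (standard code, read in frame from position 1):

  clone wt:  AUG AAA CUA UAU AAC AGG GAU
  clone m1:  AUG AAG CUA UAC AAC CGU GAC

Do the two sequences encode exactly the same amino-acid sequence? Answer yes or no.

Codon 1: AUG Met / AUG Met — identical.
Codon 2: AAA Lys / AAG Lys — synonymous.
Codon 3: CUA Leu / CUA Leu — identical.
Codon 4: UAU Tyr / UAC Tyr — synonymous.
Codon 5: AAC Asn / AAC Asn — identical.
Codon 6: AGG Arg / CGU Arg — synonymous.
Codon 7: GAU Asp / GAC Asp — synonymous.
Nonsynonymous differences: 0 → same protein.

yes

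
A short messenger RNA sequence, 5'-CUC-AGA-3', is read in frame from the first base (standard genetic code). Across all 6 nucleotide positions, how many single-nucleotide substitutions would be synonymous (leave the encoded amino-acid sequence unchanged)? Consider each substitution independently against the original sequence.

5

Codon 1 (CUC, Leu): 3 synonymous substitutions.
Codon 2 (AGA, Arg): 2 synonymous substitutions.
Total: 3 + 2 = 5.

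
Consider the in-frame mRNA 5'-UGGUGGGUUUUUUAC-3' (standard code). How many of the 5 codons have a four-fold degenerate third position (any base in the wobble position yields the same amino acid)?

Codon 1 UGG (Trp): third position 1-fold.
Codon 2 UGG (Trp): third position 1-fold.
Codon 3 GUU (Val): third position 4-fold.
Codon 4 UUU (Phe): third position 2-fold.
Codon 5 UAC (Tyr): third position 2-fold.
Four-fold degenerate third positions: 1.

1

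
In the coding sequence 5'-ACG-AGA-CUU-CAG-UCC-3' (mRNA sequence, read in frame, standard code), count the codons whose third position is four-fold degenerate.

Codon 1 ACG (Thr): third position 4-fold.
Codon 2 AGA (Arg): third position 2-fold.
Codon 3 CUU (Leu): third position 4-fold.
Codon 4 CAG (Gln): third position 2-fold.
Codon 5 UCC (Ser): third position 4-fold.
Four-fold degenerate third positions: 3.

3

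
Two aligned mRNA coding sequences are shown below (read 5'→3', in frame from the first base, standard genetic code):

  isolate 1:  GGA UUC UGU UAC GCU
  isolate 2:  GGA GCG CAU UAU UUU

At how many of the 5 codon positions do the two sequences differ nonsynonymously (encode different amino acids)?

3

Codon 1: GGA Gly / GGA Gly — identical.
Codon 2: UUC Phe / GCG Ala — nonsynonymous.
Codon 3: UGU Cys / CAU His — nonsynonymous.
Codon 4: UAC Tyr / UAU Tyr — synonymous.
Codon 5: GCU Ala / UUU Phe — nonsynonymous.
Nonsynonymous differences: 3.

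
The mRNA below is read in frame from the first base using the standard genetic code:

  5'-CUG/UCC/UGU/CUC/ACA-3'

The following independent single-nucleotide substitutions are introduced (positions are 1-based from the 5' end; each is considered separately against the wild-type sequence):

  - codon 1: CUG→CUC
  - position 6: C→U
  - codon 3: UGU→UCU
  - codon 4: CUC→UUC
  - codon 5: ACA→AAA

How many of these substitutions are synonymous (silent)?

2

Codon 1: CUG (Leu) → CUC (Leu) — synonymous.
Codon 2: UCC (Ser) → UCU (Ser) — synonymous.
Codon 3: UGU (Cys) → UCU (Ser) — missense.
Codon 4: CUC (Leu) → UUC (Phe) — missense.
Codon 5: ACA (Thr) → AAA (Lys) — missense.
Synonymous: 2 of 5.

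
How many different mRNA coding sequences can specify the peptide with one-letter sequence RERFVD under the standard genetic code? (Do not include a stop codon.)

1152

Arg: 6 codons.
Glu: 2 codons.
Arg: 6 codons.
Phe: 2 codons.
Val: 4 codons.
Asp: 2 codons.
6 × 2 × 6 × 2 × 4 × 2 = 1152.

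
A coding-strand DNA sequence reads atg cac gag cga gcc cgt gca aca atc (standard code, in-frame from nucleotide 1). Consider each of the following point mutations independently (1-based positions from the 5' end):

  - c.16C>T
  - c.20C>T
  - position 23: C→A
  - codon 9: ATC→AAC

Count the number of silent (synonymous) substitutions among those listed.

Codon 6: CGT (Arg) → TGT (Cys) — missense.
Codon 7: GCA (Ala) → GTA (Val) — missense.
Codon 8: ACA (Thr) → AAA (Lys) — missense.
Codon 9: ATC (Ile) → AAC (Asn) — missense.
Synonymous: 0 of 4.

0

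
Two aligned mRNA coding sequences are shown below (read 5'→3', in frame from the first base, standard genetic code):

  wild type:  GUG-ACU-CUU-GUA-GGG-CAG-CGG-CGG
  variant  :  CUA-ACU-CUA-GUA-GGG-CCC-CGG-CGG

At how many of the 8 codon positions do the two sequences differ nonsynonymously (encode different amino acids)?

2

Codon 1: GUG Val / CUA Leu — nonsynonymous.
Codon 2: ACU Thr / ACU Thr — identical.
Codon 3: CUU Leu / CUA Leu — synonymous.
Codon 4: GUA Val / GUA Val — identical.
Codon 5: GGG Gly / GGG Gly — identical.
Codon 6: CAG Gln / CCC Pro — nonsynonymous.
Codon 7: CGG Arg / CGG Arg — identical.
Codon 8: CGG Arg / CGG Arg — identical.
Nonsynonymous differences: 2.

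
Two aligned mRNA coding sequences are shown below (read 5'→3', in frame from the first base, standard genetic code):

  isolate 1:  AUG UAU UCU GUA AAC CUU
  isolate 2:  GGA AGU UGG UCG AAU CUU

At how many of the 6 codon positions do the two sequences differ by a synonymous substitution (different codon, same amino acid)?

1

Codon 1: AUG Met / GGA Gly — nonsynonymous.
Codon 2: UAU Tyr / AGU Ser — nonsynonymous.
Codon 3: UCU Ser / UGG Trp — nonsynonymous.
Codon 4: GUA Val / UCG Ser — nonsynonymous.
Codon 5: AAC Asn / AAU Asn — synonymous.
Codon 6: CUU Leu / CUU Leu — identical.
Synonymous differences: 1.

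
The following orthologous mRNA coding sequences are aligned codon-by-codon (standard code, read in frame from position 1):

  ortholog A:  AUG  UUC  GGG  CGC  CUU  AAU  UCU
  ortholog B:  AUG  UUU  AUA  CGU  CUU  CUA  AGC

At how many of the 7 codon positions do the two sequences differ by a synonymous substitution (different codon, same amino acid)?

3

Codon 1: AUG Met / AUG Met — identical.
Codon 2: UUC Phe / UUU Phe — synonymous.
Codon 3: GGG Gly / AUA Ile — nonsynonymous.
Codon 4: CGC Arg / CGU Arg — synonymous.
Codon 5: CUU Leu / CUU Leu — identical.
Codon 6: AAU Asn / CUA Leu — nonsynonymous.
Codon 7: UCU Ser / AGC Ser — synonymous.
Synonymous differences: 3.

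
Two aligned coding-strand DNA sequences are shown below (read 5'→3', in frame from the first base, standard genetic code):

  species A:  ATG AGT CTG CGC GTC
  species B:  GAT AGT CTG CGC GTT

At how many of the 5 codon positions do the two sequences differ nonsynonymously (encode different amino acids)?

1

Codon 1: ATG Met / GAT Asp — nonsynonymous.
Codon 2: AGT Ser / AGT Ser — identical.
Codon 3: CTG Leu / CTG Leu — identical.
Codon 4: CGC Arg / CGC Arg — identical.
Codon 5: GTC Val / GTT Val — synonymous.
Nonsynonymous differences: 1.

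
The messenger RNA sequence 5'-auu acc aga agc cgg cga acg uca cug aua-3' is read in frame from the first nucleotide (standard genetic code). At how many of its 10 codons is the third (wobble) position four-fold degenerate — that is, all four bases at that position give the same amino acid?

Codon 1 AUU (Ile): third position 3-fold.
Codon 2 ACC (Thr): third position 4-fold.
Codon 3 AGA (Arg): third position 2-fold.
Codon 4 AGC (Ser): third position 2-fold.
Codon 5 CGG (Arg): third position 4-fold.
Codon 6 CGA (Arg): third position 4-fold.
Codon 7 ACG (Thr): third position 4-fold.
Codon 8 UCA (Ser): third position 4-fold.
Codon 9 CUG (Leu): third position 4-fold.
Codon 10 AUA (Ile): third position 3-fold.
Four-fold degenerate third positions: 6.

6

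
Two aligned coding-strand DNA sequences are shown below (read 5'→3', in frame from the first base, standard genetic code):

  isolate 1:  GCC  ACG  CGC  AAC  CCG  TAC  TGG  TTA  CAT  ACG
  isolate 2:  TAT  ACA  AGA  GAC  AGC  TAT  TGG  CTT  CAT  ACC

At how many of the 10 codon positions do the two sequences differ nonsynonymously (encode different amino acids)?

Codon 1: GCC Ala / TAT Tyr — nonsynonymous.
Codon 2: ACG Thr / ACA Thr — synonymous.
Codon 3: CGC Arg / AGA Arg — synonymous.
Codon 4: AAC Asn / GAC Asp — nonsynonymous.
Codon 5: CCG Pro / AGC Ser — nonsynonymous.
Codon 6: TAC Tyr / TAT Tyr — synonymous.
Codon 7: TGG Trp / TGG Trp — identical.
Codon 8: TTA Leu / CTT Leu — synonymous.
Codon 9: CAT His / CAT His — identical.
Codon 10: ACG Thr / ACC Thr — synonymous.
Nonsynonymous differences: 3.

3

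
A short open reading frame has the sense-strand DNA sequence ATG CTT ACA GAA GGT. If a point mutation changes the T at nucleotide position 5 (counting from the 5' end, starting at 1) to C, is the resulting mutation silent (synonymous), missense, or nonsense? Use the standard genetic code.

missense

Position 5 falls in codon 2: CTT → Leu.
After the substitution the codon is CCT → Pro.
Leu ≠ Pro, so this is a missense mutation.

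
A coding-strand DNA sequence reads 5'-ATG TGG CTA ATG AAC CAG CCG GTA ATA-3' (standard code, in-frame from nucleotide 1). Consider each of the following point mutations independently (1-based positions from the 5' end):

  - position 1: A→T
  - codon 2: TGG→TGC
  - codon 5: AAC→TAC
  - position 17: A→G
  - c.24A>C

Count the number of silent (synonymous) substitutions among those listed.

Codon 1: ATG (Met) → TTG (Leu) — missense.
Codon 2: TGG (Trp) → TGC (Cys) — missense.
Codon 5: AAC (Asn) → TAC (Tyr) — missense.
Codon 6: CAG (Gln) → CGG (Arg) — missense.
Codon 8: GTA (Val) → GTC (Val) — synonymous.
Synonymous: 1 of 5.

1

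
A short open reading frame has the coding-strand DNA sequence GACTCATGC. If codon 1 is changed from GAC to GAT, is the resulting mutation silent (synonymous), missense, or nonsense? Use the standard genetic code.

silent

Position 3 falls in codon 1: GAC → Asp.
After the substitution the codon is GAT → Asp.
Both encode Asp, so the change is synonymous.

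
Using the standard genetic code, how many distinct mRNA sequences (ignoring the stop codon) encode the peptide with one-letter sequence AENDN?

64

Ala: 4 codons.
Glu: 2 codons.
Asn: 2 codons.
Asp: 2 codons.
Asn: 2 codons.
4 × 2 × 2 × 2 × 2 = 64.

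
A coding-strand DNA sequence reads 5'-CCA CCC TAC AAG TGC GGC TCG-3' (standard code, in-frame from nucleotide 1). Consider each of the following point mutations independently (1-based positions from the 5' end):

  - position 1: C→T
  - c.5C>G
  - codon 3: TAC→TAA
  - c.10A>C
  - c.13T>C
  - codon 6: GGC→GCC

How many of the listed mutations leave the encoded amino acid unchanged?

0

Codon 1: CCA (Pro) → TCA (Ser) — missense.
Codon 2: CCC (Pro) → CGC (Arg) — missense.
Codon 3: TAC (Tyr) → TAA (Stop) — nonsense.
Codon 4: AAG (Lys) → CAG (Gln) — missense.
Codon 5: TGC (Cys) → CGC (Arg) — missense.
Codon 6: GGC (Gly) → GCC (Ala) — missense.
Synonymous: 0 of 6.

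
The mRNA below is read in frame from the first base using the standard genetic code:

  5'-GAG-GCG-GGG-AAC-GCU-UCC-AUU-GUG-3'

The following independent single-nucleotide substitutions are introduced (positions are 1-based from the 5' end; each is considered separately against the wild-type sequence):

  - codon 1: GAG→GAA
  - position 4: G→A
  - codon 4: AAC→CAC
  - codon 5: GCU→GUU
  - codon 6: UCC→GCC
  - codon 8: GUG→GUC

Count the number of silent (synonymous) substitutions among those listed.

2

Codon 1: GAG (Glu) → GAA (Glu) — synonymous.
Codon 2: GCG (Ala) → ACG (Thr) — missense.
Codon 4: AAC (Asn) → CAC (His) — missense.
Codon 5: GCU (Ala) → GUU (Val) — missense.
Codon 6: UCC (Ser) → GCC (Ala) — missense.
Codon 8: GUG (Val) → GUC (Val) — synonymous.
Synonymous: 2 of 6.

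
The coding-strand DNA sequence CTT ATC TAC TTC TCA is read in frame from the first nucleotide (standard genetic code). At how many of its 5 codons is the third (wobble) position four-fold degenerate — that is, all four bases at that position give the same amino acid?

Codon 1 CTT (Leu): third position 4-fold.
Codon 2 ATC (Ile): third position 3-fold.
Codon 3 TAC (Tyr): third position 2-fold.
Codon 4 TTC (Phe): third position 2-fold.
Codon 5 TCA (Ser): third position 4-fold.
Four-fold degenerate third positions: 2.

2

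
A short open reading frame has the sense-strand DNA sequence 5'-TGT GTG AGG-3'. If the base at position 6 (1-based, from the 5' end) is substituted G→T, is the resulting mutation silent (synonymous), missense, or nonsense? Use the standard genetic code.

Position 6 falls in codon 2: GTG → Val.
After the substitution the codon is GTT → Val.
Both encode Val, so the change is synonymous.

silent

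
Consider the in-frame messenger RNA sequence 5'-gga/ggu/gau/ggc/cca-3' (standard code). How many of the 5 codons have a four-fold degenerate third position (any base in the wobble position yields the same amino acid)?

Codon 1 GGA (Gly): third position 4-fold.
Codon 2 GGU (Gly): third position 4-fold.
Codon 3 GAU (Asp): third position 2-fold.
Codon 4 GGC (Gly): third position 4-fold.
Codon 5 CCA (Pro): third position 4-fold.
Four-fold degenerate third positions: 4.

4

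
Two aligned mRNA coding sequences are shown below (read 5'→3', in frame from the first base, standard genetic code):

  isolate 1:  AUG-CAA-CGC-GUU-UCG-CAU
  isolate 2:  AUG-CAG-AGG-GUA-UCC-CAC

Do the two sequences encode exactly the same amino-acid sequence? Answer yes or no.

Codon 1: AUG Met / AUG Met — identical.
Codon 2: CAA Gln / CAG Gln — synonymous.
Codon 3: CGC Arg / AGG Arg — synonymous.
Codon 4: GUU Val / GUA Val — synonymous.
Codon 5: UCG Ser / UCC Ser — synonymous.
Codon 6: CAU His / CAC His — synonymous.
Nonsynonymous differences: 0 → same protein.

yes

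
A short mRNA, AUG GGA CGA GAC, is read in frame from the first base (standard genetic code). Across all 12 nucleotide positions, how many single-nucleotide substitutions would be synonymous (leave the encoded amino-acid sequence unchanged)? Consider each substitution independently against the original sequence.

8

Codon 1 (AUG, Met): 0 synonymous substitutions.
Codon 2 (GGA, Gly): 3 synonymous substitutions.
Codon 3 (CGA, Arg): 4 synonymous substitutions.
Codon 4 (GAC, Asp): 1 synonymous substitution.
Total: 0 + 3 + 4 + 1 = 8.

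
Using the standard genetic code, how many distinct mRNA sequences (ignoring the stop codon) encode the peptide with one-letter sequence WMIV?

Trp: 1 codon.
Met: 1 codon.
Ile: 3 codons.
Val: 4 codons.
1 × 1 × 3 × 4 = 12.

12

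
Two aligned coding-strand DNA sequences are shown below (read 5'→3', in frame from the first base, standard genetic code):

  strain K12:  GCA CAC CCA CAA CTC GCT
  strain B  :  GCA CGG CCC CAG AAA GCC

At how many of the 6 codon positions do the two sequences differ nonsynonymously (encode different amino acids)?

Codon 1: GCA Ala / GCA Ala — identical.
Codon 2: CAC His / CGG Arg — nonsynonymous.
Codon 3: CCA Pro / CCC Pro — synonymous.
Codon 4: CAA Gln / CAG Gln — synonymous.
Codon 5: CTC Leu / AAA Lys — nonsynonymous.
Codon 6: GCT Ala / GCC Ala — synonymous.
Nonsynonymous differences: 2.

2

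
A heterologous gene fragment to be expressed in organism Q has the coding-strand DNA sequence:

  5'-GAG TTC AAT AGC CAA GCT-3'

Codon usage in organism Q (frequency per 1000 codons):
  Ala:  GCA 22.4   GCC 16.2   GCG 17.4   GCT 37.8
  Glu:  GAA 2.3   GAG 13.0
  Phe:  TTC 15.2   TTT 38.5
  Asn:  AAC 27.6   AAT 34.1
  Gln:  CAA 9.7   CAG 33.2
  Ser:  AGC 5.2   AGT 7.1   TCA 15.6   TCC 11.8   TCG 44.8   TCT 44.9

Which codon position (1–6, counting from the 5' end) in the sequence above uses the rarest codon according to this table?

4

Codon 1 GAG (Glu): 13.0 per 1000.
Codon 2 TTC (Phe): 15.2 per 1000.
Codon 3 AAT (Asn): 34.1 per 1000.
Codon 4 AGC (Ser): 5.2 per 1000.
Codon 5 CAA (Gln): 9.7 per 1000.
Codon 6 GCT (Ala): 37.8 per 1000.
Lowest frequency is 5.2 at codon 4.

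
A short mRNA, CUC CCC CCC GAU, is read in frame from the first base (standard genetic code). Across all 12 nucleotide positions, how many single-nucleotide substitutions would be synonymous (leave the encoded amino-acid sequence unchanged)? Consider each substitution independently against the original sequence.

Codon 1 (CUC, Leu): 3 synonymous substitutions.
Codon 2 (CCC, Pro): 3 synonymous substitutions.
Codon 3 (CCC, Pro): 3 synonymous substitutions.
Codon 4 (GAU, Asp): 1 synonymous substitution.
Total: 3 + 3 + 3 + 1 = 10.

10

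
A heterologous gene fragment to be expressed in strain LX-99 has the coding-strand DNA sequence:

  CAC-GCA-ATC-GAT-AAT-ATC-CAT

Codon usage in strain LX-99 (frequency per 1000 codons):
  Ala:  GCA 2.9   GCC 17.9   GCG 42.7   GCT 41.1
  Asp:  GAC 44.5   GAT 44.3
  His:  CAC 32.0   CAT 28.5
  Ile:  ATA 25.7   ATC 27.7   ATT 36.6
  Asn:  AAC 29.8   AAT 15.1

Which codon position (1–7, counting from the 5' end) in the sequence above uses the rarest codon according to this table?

Codon 1 CAC (His): 32.0 per 1000.
Codon 2 GCA (Ala): 2.9 per 1000.
Codon 3 ATC (Ile): 27.7 per 1000.
Codon 4 GAT (Asp): 44.3 per 1000.
Codon 5 AAT (Asn): 15.1 per 1000.
Codon 6 ATC (Ile): 27.7 per 1000.
Codon 7 CAT (His): 28.5 per 1000.
Lowest frequency is 2.9 at codon 2.

2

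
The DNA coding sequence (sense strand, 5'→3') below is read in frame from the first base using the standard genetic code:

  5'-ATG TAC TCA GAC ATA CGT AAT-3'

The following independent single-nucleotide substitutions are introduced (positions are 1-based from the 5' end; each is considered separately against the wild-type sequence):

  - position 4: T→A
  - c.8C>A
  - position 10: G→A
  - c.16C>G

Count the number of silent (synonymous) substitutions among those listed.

Codon 2: TAC (Tyr) → AAC (Asn) — missense.
Codon 3: TCA (Ser) → TAA (Stop) — nonsense.
Codon 4: GAC (Asp) → AAC (Asn) — missense.
Codon 6: CGT (Arg) → GGT (Gly) — missense.
Synonymous: 0 of 4.

0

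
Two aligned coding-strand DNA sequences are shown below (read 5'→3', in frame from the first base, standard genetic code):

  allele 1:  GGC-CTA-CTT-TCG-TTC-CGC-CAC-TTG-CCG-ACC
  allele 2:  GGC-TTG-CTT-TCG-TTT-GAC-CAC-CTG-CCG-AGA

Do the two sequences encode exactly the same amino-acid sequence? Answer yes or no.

no

Codon 1: GGC Gly / GGC Gly — identical.
Codon 2: CTA Leu / TTG Leu — synonymous.
Codon 3: CTT Leu / CTT Leu — identical.
Codon 4: TCG Ser / TCG Ser — identical.
Codon 5: TTC Phe / TTT Phe — synonymous.
Codon 6: CGC Arg / GAC Asp — nonsynonymous.
Codon 7: CAC His / CAC His — identical.
Codon 8: TTG Leu / CTG Leu — synonymous.
Codon 9: CCG Pro / CCG Pro — identical.
Codon 10: ACC Thr / AGA Arg — nonsynonymous.
Nonsynonymous differences: 2 → different protein.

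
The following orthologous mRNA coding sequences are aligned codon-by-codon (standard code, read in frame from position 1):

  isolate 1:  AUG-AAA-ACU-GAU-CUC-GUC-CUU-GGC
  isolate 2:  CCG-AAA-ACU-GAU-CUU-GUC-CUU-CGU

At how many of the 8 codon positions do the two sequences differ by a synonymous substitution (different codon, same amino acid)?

1

Codon 1: AUG Met / CCG Pro — nonsynonymous.
Codon 2: AAA Lys / AAA Lys — identical.
Codon 3: ACU Thr / ACU Thr — identical.
Codon 4: GAU Asp / GAU Asp — identical.
Codon 5: CUC Leu / CUU Leu — synonymous.
Codon 6: GUC Val / GUC Val — identical.
Codon 7: CUU Leu / CUU Leu — identical.
Codon 8: GGC Gly / CGU Arg — nonsynonymous.
Synonymous differences: 1.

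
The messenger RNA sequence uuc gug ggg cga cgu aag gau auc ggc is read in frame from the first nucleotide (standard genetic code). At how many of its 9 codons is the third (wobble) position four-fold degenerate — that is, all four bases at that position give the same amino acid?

5

Codon 1 UUC (Phe): third position 2-fold.
Codon 2 GUG (Val): third position 4-fold.
Codon 3 GGG (Gly): third position 4-fold.
Codon 4 CGA (Arg): third position 4-fold.
Codon 5 CGU (Arg): third position 4-fold.
Codon 6 AAG (Lys): third position 2-fold.
Codon 7 GAU (Asp): third position 2-fold.
Codon 8 AUC (Ile): third position 3-fold.
Codon 9 GGC (Gly): third position 4-fold.
Four-fold degenerate third positions: 5.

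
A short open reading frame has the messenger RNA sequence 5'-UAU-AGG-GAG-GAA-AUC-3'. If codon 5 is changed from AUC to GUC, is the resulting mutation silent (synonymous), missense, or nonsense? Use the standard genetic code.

Position 13 falls in codon 5: AUC → Ile.
After the substitution the codon is GUC → Val.
Ile ≠ Val, so this is a missense mutation.

missense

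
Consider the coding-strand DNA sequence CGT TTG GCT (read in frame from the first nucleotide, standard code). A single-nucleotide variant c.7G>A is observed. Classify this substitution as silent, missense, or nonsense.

missense

Position 7 falls in codon 3: GCT → Ala.
After the substitution the codon is ACT → Thr.
Ala ≠ Thr, so this is a missense mutation.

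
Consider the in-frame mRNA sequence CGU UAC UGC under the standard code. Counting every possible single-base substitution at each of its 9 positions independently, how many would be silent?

Codon 1 (CGU, Arg): 3 synonymous substitutions.
Codon 2 (UAC, Tyr): 1 synonymous substitution.
Codon 3 (UGC, Cys): 1 synonymous substitution.
Total: 3 + 1 + 1 = 5.

5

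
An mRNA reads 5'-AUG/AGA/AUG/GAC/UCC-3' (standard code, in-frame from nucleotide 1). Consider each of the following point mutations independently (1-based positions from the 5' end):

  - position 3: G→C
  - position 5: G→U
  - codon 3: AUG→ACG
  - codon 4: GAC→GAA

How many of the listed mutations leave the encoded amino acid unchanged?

0

Codon 1: AUG (Met) → AUC (Ile) — missense.
Codon 2: AGA (Arg) → AUA (Ile) — missense.
Codon 3: AUG (Met) → ACG (Thr) — missense.
Codon 4: GAC (Asp) → GAA (Glu) — missense.
Synonymous: 0 of 4.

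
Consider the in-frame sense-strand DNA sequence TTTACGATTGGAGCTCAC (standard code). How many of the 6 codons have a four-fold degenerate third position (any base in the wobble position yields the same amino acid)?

3

Codon 1 TTT (Phe): third position 2-fold.
Codon 2 ACG (Thr): third position 4-fold.
Codon 3 ATT (Ile): third position 3-fold.
Codon 4 GGA (Gly): third position 4-fold.
Codon 5 GCT (Ala): third position 4-fold.
Codon 6 CAC (His): third position 2-fold.
Four-fold degenerate third positions: 3.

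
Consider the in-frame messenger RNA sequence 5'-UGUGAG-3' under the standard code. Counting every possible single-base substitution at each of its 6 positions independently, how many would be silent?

Codon 1 (UGU, Cys): 1 synonymous substitution.
Codon 2 (GAG, Glu): 1 synonymous substitution.
Total: 1 + 1 = 2.

2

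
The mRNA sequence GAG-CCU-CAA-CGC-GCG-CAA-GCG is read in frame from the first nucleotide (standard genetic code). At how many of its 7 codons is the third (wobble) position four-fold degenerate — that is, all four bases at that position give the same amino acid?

Codon 1 GAG (Glu): third position 2-fold.
Codon 2 CCU (Pro): third position 4-fold.
Codon 3 CAA (Gln): third position 2-fold.
Codon 4 CGC (Arg): third position 4-fold.
Codon 5 GCG (Ala): third position 4-fold.
Codon 6 CAA (Gln): third position 2-fold.
Codon 7 GCG (Ala): third position 4-fold.
Four-fold degenerate third positions: 4.

4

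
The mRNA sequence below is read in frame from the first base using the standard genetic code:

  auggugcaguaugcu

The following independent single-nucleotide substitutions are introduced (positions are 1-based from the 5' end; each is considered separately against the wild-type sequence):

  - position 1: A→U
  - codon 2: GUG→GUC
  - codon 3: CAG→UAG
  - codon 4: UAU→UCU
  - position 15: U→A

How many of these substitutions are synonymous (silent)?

2

Codon 1: AUG (Met) → UUG (Leu) — missense.
Codon 2: GUG (Val) → GUC (Val) — synonymous.
Codon 3: CAG (Gln) → UAG (Stop) — nonsense.
Codon 4: UAU (Tyr) → UCU (Ser) — missense.
Codon 5: GCU (Ala) → GCA (Ala) — synonymous.
Synonymous: 2 of 5.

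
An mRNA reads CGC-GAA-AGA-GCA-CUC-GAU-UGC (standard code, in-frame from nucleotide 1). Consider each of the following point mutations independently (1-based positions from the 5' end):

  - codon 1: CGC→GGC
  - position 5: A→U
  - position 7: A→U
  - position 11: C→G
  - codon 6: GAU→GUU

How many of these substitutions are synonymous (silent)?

Codon 1: CGC (Arg) → GGC (Gly) — missense.
Codon 2: GAA (Glu) → GUA (Val) — missense.
Codon 3: AGA (Arg) → UGA (Stop) — nonsense.
Codon 4: GCA (Ala) → GGA (Gly) — missense.
Codon 6: GAU (Asp) → GUU (Val) — missense.
Synonymous: 0 of 5.

0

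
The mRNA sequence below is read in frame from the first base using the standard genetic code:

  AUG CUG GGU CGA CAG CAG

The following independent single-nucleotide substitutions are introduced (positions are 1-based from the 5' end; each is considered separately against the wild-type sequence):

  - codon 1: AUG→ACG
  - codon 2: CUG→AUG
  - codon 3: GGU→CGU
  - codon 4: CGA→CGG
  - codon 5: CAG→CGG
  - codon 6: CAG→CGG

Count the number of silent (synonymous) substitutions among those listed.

Codon 1: AUG (Met) → ACG (Thr) — missense.
Codon 2: CUG (Leu) → AUG (Met) — missense.
Codon 3: GGU (Gly) → CGU (Arg) — missense.
Codon 4: CGA (Arg) → CGG (Arg) — synonymous.
Codon 5: CAG (Gln) → CGG (Arg) — missense.
Codon 6: CAG (Gln) → CGG (Arg) — missense.
Synonymous: 1 of 6.

1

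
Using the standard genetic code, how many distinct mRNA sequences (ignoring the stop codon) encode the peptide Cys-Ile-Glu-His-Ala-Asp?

Cys: 2 codons.
Ile: 3 codons.
Glu: 2 codons.
His: 2 codons.
Ala: 4 codons.
Asp: 2 codons.
2 × 3 × 2 × 2 × 4 × 2 = 192.

192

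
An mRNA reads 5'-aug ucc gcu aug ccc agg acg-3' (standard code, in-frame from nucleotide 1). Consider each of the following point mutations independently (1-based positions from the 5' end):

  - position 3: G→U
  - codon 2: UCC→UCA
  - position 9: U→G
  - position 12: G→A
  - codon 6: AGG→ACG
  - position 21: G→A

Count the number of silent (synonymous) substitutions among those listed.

3

Codon 1: AUG (Met) → AUU (Ile) — missense.
Codon 2: UCC (Ser) → UCA (Ser) — synonymous.
Codon 3: GCU (Ala) → GCG (Ala) — synonymous.
Codon 4: AUG (Met) → AUA (Ile) — missense.
Codon 6: AGG (Arg) → ACG (Thr) — missense.
Codon 7: ACG (Thr) → ACA (Thr) — synonymous.
Synonymous: 3 of 6.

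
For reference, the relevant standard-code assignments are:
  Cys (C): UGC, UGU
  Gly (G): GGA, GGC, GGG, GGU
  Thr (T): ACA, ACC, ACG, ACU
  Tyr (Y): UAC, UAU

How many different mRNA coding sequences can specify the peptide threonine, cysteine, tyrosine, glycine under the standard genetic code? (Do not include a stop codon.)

64

Thr: 4 codons.
Cys: 2 codons.
Tyr: 2 codons.
Gly: 4 codons.
4 × 2 × 2 × 4 = 64.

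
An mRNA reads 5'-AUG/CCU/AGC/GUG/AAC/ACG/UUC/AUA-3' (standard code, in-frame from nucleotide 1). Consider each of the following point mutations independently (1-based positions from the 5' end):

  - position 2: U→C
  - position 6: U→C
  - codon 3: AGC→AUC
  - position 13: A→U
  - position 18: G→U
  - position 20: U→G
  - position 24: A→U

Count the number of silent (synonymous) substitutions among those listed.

Codon 1: AUG (Met) → ACG (Thr) — missense.
Codon 2: CCU (Pro) → CCC (Pro) — synonymous.
Codon 3: AGC (Ser) → AUC (Ile) — missense.
Codon 5: AAC (Asn) → UAC (Tyr) — missense.
Codon 6: ACG (Thr) → ACU (Thr) — synonymous.
Codon 7: UUC (Phe) → UGC (Cys) — missense.
Codon 8: AUA (Ile) → AUU (Ile) — synonymous.
Synonymous: 3 of 7.

3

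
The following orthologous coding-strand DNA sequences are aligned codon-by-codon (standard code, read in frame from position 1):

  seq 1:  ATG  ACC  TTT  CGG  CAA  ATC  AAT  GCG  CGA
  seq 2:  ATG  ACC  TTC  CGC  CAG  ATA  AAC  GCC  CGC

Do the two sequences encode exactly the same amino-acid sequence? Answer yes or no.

yes

Codon 1: ATG Met / ATG Met — identical.
Codon 2: ACC Thr / ACC Thr — identical.
Codon 3: TTT Phe / TTC Phe — synonymous.
Codon 4: CGG Arg / CGC Arg — synonymous.
Codon 5: CAA Gln / CAG Gln — synonymous.
Codon 6: ATC Ile / ATA Ile — synonymous.
Codon 7: AAT Asn / AAC Asn — synonymous.
Codon 8: GCG Ala / GCC Ala — synonymous.
Codon 9: CGA Arg / CGC Arg — synonymous.
Nonsynonymous differences: 0 → same protein.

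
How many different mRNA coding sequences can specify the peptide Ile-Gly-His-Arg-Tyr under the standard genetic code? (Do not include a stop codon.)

288

Ile: 3 codons.
Gly: 4 codons.
His: 2 codons.
Arg: 6 codons.
Tyr: 2 codons.
3 × 4 × 2 × 6 × 2 = 288.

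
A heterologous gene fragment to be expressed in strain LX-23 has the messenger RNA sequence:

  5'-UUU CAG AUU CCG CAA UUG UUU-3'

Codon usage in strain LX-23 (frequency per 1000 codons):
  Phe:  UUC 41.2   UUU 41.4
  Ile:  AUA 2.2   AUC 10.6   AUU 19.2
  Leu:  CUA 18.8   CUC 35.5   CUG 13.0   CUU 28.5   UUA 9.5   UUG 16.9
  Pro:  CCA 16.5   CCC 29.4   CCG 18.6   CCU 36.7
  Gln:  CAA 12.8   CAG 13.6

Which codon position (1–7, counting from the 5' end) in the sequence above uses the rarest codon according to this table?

5

Codon 1 UUU (Phe): 41.4 per 1000.
Codon 2 CAG (Gln): 13.6 per 1000.
Codon 3 AUU (Ile): 19.2 per 1000.
Codon 4 CCG (Pro): 18.6 per 1000.
Codon 5 CAA (Gln): 12.8 per 1000.
Codon 6 UUG (Leu): 16.9 per 1000.
Codon 7 UUU (Phe): 41.4 per 1000.
Lowest frequency is 12.8 at codon 5.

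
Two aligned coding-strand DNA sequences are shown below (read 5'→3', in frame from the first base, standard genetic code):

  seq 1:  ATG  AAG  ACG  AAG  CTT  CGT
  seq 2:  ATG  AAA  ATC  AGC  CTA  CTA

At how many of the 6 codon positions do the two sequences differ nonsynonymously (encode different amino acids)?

3

Codon 1: ATG Met / ATG Met — identical.
Codon 2: AAG Lys / AAA Lys — synonymous.
Codon 3: ACG Thr / ATC Ile — nonsynonymous.
Codon 4: AAG Lys / AGC Ser — nonsynonymous.
Codon 5: CTT Leu / CTA Leu — synonymous.
Codon 6: CGT Arg / CTA Leu — nonsynonymous.
Nonsynonymous differences: 3.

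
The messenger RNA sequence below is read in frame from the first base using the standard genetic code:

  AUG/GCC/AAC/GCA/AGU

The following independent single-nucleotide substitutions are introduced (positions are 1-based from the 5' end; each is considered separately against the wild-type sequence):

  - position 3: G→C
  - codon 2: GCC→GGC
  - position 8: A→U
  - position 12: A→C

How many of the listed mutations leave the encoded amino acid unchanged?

1

Codon 1: AUG (Met) → AUC (Ile) — missense.
Codon 2: GCC (Ala) → GGC (Gly) — missense.
Codon 3: AAC (Asn) → AUC (Ile) — missense.
Codon 4: GCA (Ala) → GCC (Ala) — synonymous.
Synonymous: 1 of 4.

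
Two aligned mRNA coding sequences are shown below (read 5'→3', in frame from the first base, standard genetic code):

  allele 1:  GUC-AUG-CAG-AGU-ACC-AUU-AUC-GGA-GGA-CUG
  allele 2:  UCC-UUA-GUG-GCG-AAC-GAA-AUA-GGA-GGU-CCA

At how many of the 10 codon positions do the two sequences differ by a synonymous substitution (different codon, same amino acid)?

Codon 1: GUC Val / UCC Ser — nonsynonymous.
Codon 2: AUG Met / UUA Leu — nonsynonymous.
Codon 3: CAG Gln / GUG Val — nonsynonymous.
Codon 4: AGU Ser / GCG Ala — nonsynonymous.
Codon 5: ACC Thr / AAC Asn — nonsynonymous.
Codon 6: AUU Ile / GAA Glu — nonsynonymous.
Codon 7: AUC Ile / AUA Ile — synonymous.
Codon 8: GGA Gly / GGA Gly — identical.
Codon 9: GGA Gly / GGU Gly — synonymous.
Codon 10: CUG Leu / CCA Pro — nonsynonymous.
Synonymous differences: 2.

2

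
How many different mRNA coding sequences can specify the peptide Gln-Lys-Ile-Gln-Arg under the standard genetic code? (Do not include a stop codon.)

Gln: 2 codons.
Lys: 2 codons.
Ile: 3 codons.
Gln: 2 codons.
Arg: 6 codons.
2 × 2 × 3 × 2 × 6 = 144.

144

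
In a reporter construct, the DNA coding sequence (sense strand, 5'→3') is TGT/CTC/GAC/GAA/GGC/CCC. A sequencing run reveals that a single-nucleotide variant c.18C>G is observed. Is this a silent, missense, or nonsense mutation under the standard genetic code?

Position 18 falls in codon 6: CCC → Pro.
After the substitution the codon is CCG → Pro.
Both encode Pro, so the change is synonymous.

silent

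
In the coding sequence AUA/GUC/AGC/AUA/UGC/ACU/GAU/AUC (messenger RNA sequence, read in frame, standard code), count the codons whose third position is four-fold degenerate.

Codon 1 AUA (Ile): third position 3-fold.
Codon 2 GUC (Val): third position 4-fold.
Codon 3 AGC (Ser): third position 2-fold.
Codon 4 AUA (Ile): third position 3-fold.
Codon 5 UGC (Cys): third position 2-fold.
Codon 6 ACU (Thr): third position 4-fold.
Codon 7 GAU (Asp): third position 2-fold.
Codon 8 AUC (Ile): third position 3-fold.
Four-fold degenerate third positions: 2.

2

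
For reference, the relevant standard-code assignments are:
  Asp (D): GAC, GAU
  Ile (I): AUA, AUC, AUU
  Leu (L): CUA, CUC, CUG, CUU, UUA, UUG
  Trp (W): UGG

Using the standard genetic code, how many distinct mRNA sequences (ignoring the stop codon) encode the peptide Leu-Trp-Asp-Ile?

Leu: 6 codons.
Trp: 1 codon.
Asp: 2 codons.
Ile: 3 codons.
6 × 1 × 2 × 3 = 36.

36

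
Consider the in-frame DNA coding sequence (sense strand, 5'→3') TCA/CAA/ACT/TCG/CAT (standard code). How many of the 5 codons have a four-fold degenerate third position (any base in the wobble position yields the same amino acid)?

Codon 1 TCA (Ser): third position 4-fold.
Codon 2 CAA (Gln): third position 2-fold.
Codon 3 ACT (Thr): third position 4-fold.
Codon 4 TCG (Ser): third position 4-fold.
Codon 5 CAT (His): third position 2-fold.
Four-fold degenerate third positions: 3.

3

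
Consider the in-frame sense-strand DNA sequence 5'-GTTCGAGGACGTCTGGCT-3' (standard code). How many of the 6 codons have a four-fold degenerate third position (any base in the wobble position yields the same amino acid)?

Codon 1 GTT (Val): third position 4-fold.
Codon 2 CGA (Arg): third position 4-fold.
Codon 3 GGA (Gly): third position 4-fold.
Codon 4 CGT (Arg): third position 4-fold.
Codon 5 CTG (Leu): third position 4-fold.
Codon 6 GCT (Ala): third position 4-fold.
Four-fold degenerate third positions: 6.

6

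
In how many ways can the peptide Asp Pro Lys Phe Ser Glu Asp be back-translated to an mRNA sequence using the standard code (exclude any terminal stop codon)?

768

Asp: 2 codons.
Pro: 4 codons.
Lys: 2 codons.
Phe: 2 codons.
Ser: 6 codons.
Glu: 2 codons.
Asp: 2 codons.
2 × 4 × 2 × 2 × 6 × 2 × 2 = 768.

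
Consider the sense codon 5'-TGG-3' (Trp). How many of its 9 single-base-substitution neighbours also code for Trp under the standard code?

0

Position 1: none → 0 synonymous.
Position 2: none → 0 synonymous.
Position 3: none → 0 synonymous.
Total: 0 + 0 + 0 = 0.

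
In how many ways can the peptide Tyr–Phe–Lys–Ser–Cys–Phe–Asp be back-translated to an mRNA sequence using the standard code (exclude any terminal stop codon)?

Tyr: 2 codons.
Phe: 2 codons.
Lys: 2 codons.
Ser: 6 codons.
Cys: 2 codons.
Phe: 2 codons.
Asp: 2 codons.
2 × 2 × 2 × 6 × 2 × 2 × 2 = 384.

384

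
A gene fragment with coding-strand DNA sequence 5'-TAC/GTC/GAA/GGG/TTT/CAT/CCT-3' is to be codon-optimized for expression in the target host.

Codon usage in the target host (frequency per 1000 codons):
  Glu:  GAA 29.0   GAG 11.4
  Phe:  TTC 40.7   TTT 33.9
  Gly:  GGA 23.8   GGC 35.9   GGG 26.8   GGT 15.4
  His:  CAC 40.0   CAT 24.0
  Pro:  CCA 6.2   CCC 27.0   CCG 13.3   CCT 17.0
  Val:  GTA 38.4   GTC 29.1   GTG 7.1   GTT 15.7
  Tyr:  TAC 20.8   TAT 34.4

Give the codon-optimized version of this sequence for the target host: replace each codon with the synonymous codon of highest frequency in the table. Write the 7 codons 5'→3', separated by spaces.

TAT GTA GAA GGC TTC CAC CCC

Codon 1 (Tyr): best is TAT at 34.4.
Codon 2 (Val): best is GTA at 38.4.
Codon 3 (Glu): best is GAA at 29.0.
Codon 4 (Gly): best is GGC at 35.9.
Codon 5 (Phe): best is TTC at 40.7.
Codon 6 (His): best is CAC at 40.0.
Codon 7 (Pro): best is CCC at 27.0.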